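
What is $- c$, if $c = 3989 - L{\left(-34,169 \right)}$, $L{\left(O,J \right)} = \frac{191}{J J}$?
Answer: $- \frac{113929638}{28561} \approx -3989.0$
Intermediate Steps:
$L{\left(O,J \right)} = \frac{191}{J^{2}}$
$c = \frac{113929638}{28561}$ ($c = 3989 - \frac{191}{28561} = \frac{113929638}{28561} \approx 3989.0$)
$- c = \left(-1\right) \frac{113929638}{28561} = - \frac{113929638}{28561}$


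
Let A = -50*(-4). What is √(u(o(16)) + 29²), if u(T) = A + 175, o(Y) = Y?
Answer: 8*√19 ≈ 34.871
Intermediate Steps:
A = 200
u(T) = 375 (u(T) = 200 + 175 = 375)
√(u(o(16)) + 29²) = √(375 + 29²) = √(375 + 841) = √1216 = 8*√19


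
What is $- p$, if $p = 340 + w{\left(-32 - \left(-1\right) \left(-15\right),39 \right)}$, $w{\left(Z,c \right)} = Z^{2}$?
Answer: $-2549$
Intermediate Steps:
$p = 2549$ ($p = 340 + \left(-32 - \left(-1\right) \left(-15\right)\right)^{2} = 340 + \left(-32 - 15\right)^{2} = 340 + \left(-47\right)^{2} = 340 + 2209 = 2549$)
$- p = \left(-1\right) 2549 = -2549$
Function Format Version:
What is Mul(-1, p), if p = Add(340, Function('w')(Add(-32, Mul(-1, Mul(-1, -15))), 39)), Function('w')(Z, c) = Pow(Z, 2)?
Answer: -2549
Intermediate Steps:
p = 2549 (p = Add(340, Pow(Add(-32, Mul(-1, Mul(-1, -15))), 2)) = Add(340, Pow(Add(-32, Mul(-1, 15)), 2)) = Add(340, Pow(Add(-32, -15), 2)) = Add(340, Pow(-47, 2)) = Add(340, 2209) = 2549)
Mul(-1, p) = Mul(-1, 2549) = -2549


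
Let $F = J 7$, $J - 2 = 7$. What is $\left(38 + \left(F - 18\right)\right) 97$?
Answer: $8051$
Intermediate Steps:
$J = 9$ ($J = 2 + 7 = 9$)
$F = 63$ ($F = 9 \cdot 7 = 63$)
$\left(38 + \left(F - 18\right)\right) 97 = \left(38 + \left(63 - 18\right)\right) 97 = \left(38 + 45\right) 97 = 83 \cdot 97 = 8051$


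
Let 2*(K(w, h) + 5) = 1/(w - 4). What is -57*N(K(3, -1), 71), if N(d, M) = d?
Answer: 627/2 ≈ 313.50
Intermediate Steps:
K(w, h) = -5 + 1/(2*(-4 + w)) (K(w, h) = -5 + 1/(2*(w - 4)) = -5 + 1/(2*(-4 + w)))
-57*N(K(3, -1), 71) = -57*(41 - 10*3)/(2*(-4 + 3)) = -57*(41 - 30)/(2*(-1)) = -57*(-1)*11/2 = -57*(-11/2) = 627/2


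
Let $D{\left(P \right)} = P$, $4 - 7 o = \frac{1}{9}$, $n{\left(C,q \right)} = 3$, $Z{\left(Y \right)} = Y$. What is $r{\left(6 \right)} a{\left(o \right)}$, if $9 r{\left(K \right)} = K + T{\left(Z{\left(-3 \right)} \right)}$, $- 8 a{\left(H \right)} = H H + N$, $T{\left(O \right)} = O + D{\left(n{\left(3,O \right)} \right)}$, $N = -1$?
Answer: $\frac{14}{243} \approx 0.057613$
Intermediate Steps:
$o = \frac{5}{9}$ ($o = \frac{4}{7} - \frac{1}{7 \cdot 9} = \frac{4}{7} - \frac{1}{63} = \frac{5}{9} \approx 0.55556$)
$T{\left(O \right)} = 3 + O$ ($T{\left(O \right)} = O + 3 = 3 + O$)
$a{\left(H \right)} = \frac{1}{8} - \frac{H^{2}}{8}$ ($a{\left(H \right)} = - \frac{H H - 1}{8} = - \frac{H^{2} - 1}{8} = - \frac{-1 + H^{2}}{8} = \frac{1}{8} - \frac{H^{2}}{8}$)
$r{\left(K \right)} = \frac{K}{9}$ ($r{\left(K \right)} = \frac{K + \left(3 - 3\right)}{9} = \frac{K + 0}{9} = \frac{K}{9}$)
$r{\left(6 \right)} a{\left(o \right)} = \frac{1}{9} \cdot 6 \left(\frac{1}{8} - \frac{\left(\frac{5}{9}\right)^{2}}{8}\right) = \frac{2 \left(\frac{1}{8} - \frac{25}{648}\right)}{3} = \frac{2}{3} \cdot \frac{7}{81} = \frac{14}{243}$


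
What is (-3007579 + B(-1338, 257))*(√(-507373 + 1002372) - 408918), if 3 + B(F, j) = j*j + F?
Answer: 1203392923578 - 2942871*√494999 ≈ 1.2013e+12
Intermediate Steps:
B(F, j) = -3 + F + j² (B(F, j) = -3 + (j*j + F) = -3 + (j² + F) = -3 + (F + j²) = -3 + F + j²)
(-3007579 + B(-1338, 257))*(√(-507373 + 1002372) - 408918) = (-3007579 + (-3 - 1338 + 257²))*(√(-507373 + 1002372) - 408918) = (-3007579 + (-3 - 1338 + 66049))*(√494999 - 408918) = (-3007579 + 64708)*(-408918 + √494999) = -2942871*(-408918 + √494999) = 1203392923578 - 2942871*√494999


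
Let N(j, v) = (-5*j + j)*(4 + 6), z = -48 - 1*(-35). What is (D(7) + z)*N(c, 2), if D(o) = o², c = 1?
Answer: -1440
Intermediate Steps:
z = -13 (z = -48 + 35 = -13)
N(j, v) = -40*j (N(j, v) = -4*j*10 = -40*j)
(D(7) + z)*N(c, 2) = (7² - 13)*(-40*1) = (49 - 13)*(-40) = 36*(-40) = -1440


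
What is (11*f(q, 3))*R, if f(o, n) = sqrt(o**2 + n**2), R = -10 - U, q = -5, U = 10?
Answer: -220*sqrt(34) ≈ -1282.8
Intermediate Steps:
R = -20 (R = -10 - 1*10 = -10 - 10 = -20)
f(o, n) = sqrt(n**2 + o**2)
(11*f(q, 3))*R = (11*sqrt(3**2 + (-5)**2))*(-20) = (11*sqrt(9 + 25))*(-20) = (11*sqrt(34))*(-20) = -220*sqrt(34)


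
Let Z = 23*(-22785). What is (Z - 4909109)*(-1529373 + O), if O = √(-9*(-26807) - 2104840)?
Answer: 8309334326172 - 5433164*I*√1863577 ≈ 8.3093e+12 - 7.417e+9*I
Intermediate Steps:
Z = -524055
O = I*√1863577 (O = √(241263 - 2104840) = √(-1863577) = I*√1863577 ≈ 1365.1*I)
(Z - 4909109)*(-1529373 + O) = (-524055 - 4909109)*(-1529373 + I*√1863577) = -5433164*(-1529373 + I*√1863577) = 8309334326172 - 5433164*I*√1863577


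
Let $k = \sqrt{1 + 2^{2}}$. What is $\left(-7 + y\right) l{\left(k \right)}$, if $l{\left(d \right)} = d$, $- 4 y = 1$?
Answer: $- \frac{29 \sqrt{5}}{4} \approx -16.211$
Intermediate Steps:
$k = \sqrt{5}$ ($k = \sqrt{1 + 4} = \sqrt{5} \approx 2.2361$)
$y = - \frac{1}{4}$ ($y = \left(- \frac{1}{4}\right) 1 = - \frac{1}{4} \approx -0.25$)
$\left(-7 + y\right) l{\left(k \right)} = \left(-7 - \frac{1}{4}\right) \sqrt{5} = - \frac{29 \sqrt{5}}{4}$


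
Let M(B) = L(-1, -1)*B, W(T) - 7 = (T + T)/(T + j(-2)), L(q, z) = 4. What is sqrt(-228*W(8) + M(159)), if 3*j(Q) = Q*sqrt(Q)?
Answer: 4*sqrt(6)*sqrt((-177 + 10*I*sqrt(2))/(12 - I*sqrt(2))) ≈ 0.70572 - 37.553*I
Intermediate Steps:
j(Q) = Q**(3/2)/3 (j(Q) = (Q*sqrt(Q))/3 = Q**(3/2)/3)
W(T) = 7 + 2*T/(T - 2*I*sqrt(2)/3) (W(T) = 7 + (T + T)/(T + (-2)**(3/2)/3) = 7 + (2*T)/(T + (-2*I*sqrt(2))/3) = 7 + (2*T)/(T - 2*I*sqrt(2)/3) = 7 + 2*T/(T - 2*I*sqrt(2)/3))
M(B) = 4*B
sqrt(-228*W(8) + M(159)) = sqrt(-228*(27*8 - 14*I*sqrt(2))/(3*8 - 2*I*sqrt(2)) + 4*159) = sqrt(-228*(216 - 14*I*sqrt(2))/(24 - 2*I*sqrt(2)) + 636) = sqrt(636 - 228*(216 - 14*I*sqrt(2))/(24 - 2*I*sqrt(2)))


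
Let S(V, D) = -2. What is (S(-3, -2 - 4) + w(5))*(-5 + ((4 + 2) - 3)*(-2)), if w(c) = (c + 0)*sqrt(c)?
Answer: 22 - 55*sqrt(5) ≈ -100.98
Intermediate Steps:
w(c) = c**(3/2) (w(c) = c*sqrt(c) = c**(3/2))
(S(-3, -2 - 4) + w(5))*(-5 + ((4 + 2) - 3)*(-2)) = (-2 + 5**(3/2))*(-5 + ((4 + 2) - 3)*(-2)) = (-2 + 5*sqrt(5))*(-5 + (6 - 3)*(-2)) = (-2 + 5*sqrt(5))*(-5 + 3*(-2)) = (-2 + 5*sqrt(5))*(-5 - 6) = (-2 + 5*sqrt(5))*(-11) = 22 - 55*sqrt(5)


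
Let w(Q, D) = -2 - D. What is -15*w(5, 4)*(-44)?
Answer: -3960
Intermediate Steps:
-15*w(5, 4)*(-44) = -15*(-2 - 1*4)*(-44) = -15*(-2 - 4)*(-44) = -15*(-6)*(-44) = 90*(-44) = -3960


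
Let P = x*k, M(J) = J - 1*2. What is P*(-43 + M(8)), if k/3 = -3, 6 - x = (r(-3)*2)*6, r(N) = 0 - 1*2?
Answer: 9990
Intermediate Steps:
M(J) = -2 + J (M(J) = J - 2 = -2 + J)
r(N) = -2 (r(N) = 0 - 2 = -2)
x = 30 (x = 6 - (-2*2)*6 = 6 - (-4)*6 = 6 - 1*(-24) = 6 + 24 = 30)
k = -9 (k = 3*(-3) = -9)
P = -270 (P = 30*(-9) = -270)
P*(-43 + M(8)) = -270*(-43 + (-2 + 8)) = -270*(-43 + 6) = -270*(-37) = 9990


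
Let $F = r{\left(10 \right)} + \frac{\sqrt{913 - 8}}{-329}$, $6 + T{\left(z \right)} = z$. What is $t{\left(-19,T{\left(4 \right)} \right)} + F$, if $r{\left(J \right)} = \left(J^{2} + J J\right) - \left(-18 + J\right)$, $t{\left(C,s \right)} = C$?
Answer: $189 - \frac{\sqrt{905}}{329} \approx 188.91$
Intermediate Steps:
$T{\left(z \right)} = -6 + z$
$r{\left(J \right)} = 18 - J + 2 J^{2}$ ($r{\left(J \right)} = \left(J^{2} + J^{2}\right) - \left(-18 + J\right) = 2 J^{2} - \left(-18 + J\right) = 18 - J + 2 J^{2}$)
$F = 208 - \frac{\sqrt{905}}{329}$ ($F = \left(18 - 10 + 2 \cdot 10^{2}\right) + \frac{\sqrt{913 - 8}}{-329} = \left(18 - 10 + 2 \cdot 100\right) + \sqrt{905} \left(- \frac{1}{329}\right) = \left(18 - 10 + 200\right) - \frac{\sqrt{905}}{329} = 208 - \frac{\sqrt{905}}{329} \approx 207.91$)
$t{\left(-19,T{\left(4 \right)} \right)} + F = -19 + \left(208 - \frac{\sqrt{905}}{329}\right) = 189 - \frac{\sqrt{905}}{329}$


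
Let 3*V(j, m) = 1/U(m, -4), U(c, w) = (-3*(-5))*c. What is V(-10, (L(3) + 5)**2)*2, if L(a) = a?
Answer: 1/1440 ≈ 0.00069444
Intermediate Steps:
U(c, w) = 15*c
V(j, m) = 1/(45*m) (V(j, m) = 1/(3*((15*m))) = (1/(15*m))/3 = 1/(45*m))
V(-10, (L(3) + 5)**2)*2 = (1/(45*((3 + 5)**2)))*2 = (1/(45*(8**2)))*2 = ((1/45)/64)*2 = ((1/45)*(1/64))*2 = (1/2880)*2 = 1/1440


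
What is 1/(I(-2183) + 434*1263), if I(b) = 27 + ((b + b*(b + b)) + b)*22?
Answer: 1/210133633 ≈ 4.7589e-9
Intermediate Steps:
I(b) = 27 + 44*b + 44*b**2 (I(b) = 27 + ((b + b*(2*b)) + b)*22 = 27 + ((b + 2*b**2) + b)*22 = 27 + (2*b + 2*b**2)*22 = 27 + (44*b + 44*b**2) = 27 + 44*b + 44*b**2)
1/(I(-2183) + 434*1263) = 1/((27 + 44*(-2183) + 44*(-2183)**2) + 434*1263) = 1/((27 - 96052 + 44*4765489) + 548142) = 1/((27 - 96052 + 209681516) + 548142) = 1/(209585491 + 548142) = 1/210133633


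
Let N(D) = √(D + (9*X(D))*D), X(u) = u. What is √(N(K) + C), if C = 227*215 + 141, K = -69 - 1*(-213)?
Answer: √(48946 + 12*√1297) ≈ 222.21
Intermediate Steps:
K = 144 (K = -69 + 213 = 144)
C = 48946 (C = 48805 + 141 = 48946)
N(D) = √(D + 9*D²) (N(D) = √(D + (9*D)*D) = √(D + 9*D²))
√(N(K) + C) = √(√(144*(1 + 9*144)) + 48946) = √(√(144*(1 + 1296)) + 48946) = √(√(144*1297) + 48946) = √(√186768 + 48946) = √(12*√1297 + 48946) = √(48946 + 12*√1297)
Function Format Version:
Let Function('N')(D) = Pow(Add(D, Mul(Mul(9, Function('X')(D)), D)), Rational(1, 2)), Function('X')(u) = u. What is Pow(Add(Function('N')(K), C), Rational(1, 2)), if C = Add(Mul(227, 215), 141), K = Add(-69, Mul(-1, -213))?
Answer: Pow(Add(48946, Mul(12, Pow(1297, Rational(1, 2)))), Rational(1, 2)) ≈ 222.21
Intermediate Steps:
K = 144 (K = Add(-69, 213) = 144)
C = 48946 (C = Add(48805, 141) = 48946)
Function('N')(D) = Pow(Add(D, Mul(9, Pow(D, 2))), Rational(1, 2)) (Function('N')(D) = Pow(Add(D, Mul(Mul(9, D), D)), Rational(1, 2)) = Pow(Add(D, Mul(9, Pow(D, 2))), Rational(1, 2)))
Pow(Add(Function('N')(K), C), Rational(1, 2)) = Pow(Add(Pow(Mul(144, Add(1, Mul(9, 144))), Rational(1, 2)), 48946), Rational(1, 2)) = Pow(Add(Pow(Mul(144, Add(1, 1296)), Rational(1, 2)), 48946), Rational(1, 2)) = Pow(Add(Pow(Mul(144, 1297), Rational(1, 2)), 48946), Rational(1, 2)) = Pow(Add(Pow(186768, Rational(1, 2)), 48946), Rational(1, 2)) = Pow(Add(Mul(12, Pow(1297, Rational(1, 2))), 48946), Rational(1, 2)) = Pow(Add(48946, Mul(12, Pow(1297, Rational(1, 2)))), Rational(1, 2))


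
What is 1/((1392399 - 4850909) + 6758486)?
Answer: 1/3299976 ≈ 3.0303e-7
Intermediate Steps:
1/((1392399 - 4850909) + 6758486) = 1/(-3458510 + 6758486) = 1/3299976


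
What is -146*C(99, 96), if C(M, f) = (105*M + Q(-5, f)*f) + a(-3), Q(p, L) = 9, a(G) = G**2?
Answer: -1645128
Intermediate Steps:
C(M, f) = 9 + 9*f + 105*M (C(M, f) = (105*M + 9*f) + (-3)**2 = (9*f + 105*M) + 9 = 9 + 9*f + 105*M)
-146*C(99, 96) = -146*(9 + 9*96 + 105*99) = -146*(9 + 864 + 10395) = -146*11268 = -1645128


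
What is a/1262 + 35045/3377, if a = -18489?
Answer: -18210563/4261774 ≈ -4.2730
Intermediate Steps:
a/1262 + 35045/3377 = -18489/1262 + 35045/3377 = -18210563/4261774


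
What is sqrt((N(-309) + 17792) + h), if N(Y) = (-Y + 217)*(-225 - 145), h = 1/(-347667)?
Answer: I*sqrt(73957144113231)/20451 ≈ 420.51*I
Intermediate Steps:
h = -1/347667 ≈ -2.8763e-6
N(Y) = -80290 + 370*Y (N(Y) = (217 - Y)*(-370) = -80290 + 370*Y)
sqrt((N(-309) + 17792) + h) = sqrt(((-80290 + 370*(-309)) + 17792) - 1/347667) = sqrt(((-80290 - 114330) + 17792) - 1/347667) = sqrt((-194620 + 17792) - 1/347667) = sqrt(-176828 - 1/347667) = sqrt(-61477260277/347667) = I*sqrt(73957144113231)/20451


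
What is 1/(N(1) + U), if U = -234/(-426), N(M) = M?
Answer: 71/110 ≈ 0.64545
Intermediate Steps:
U = 39/71 (U = -234*(-1/426) = 39/71 ≈ 0.54930)
1/(N(1) + U) = 1/(1 + 39/71) = 1/(110/71) = 71/110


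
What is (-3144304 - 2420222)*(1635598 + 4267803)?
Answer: -32849628352926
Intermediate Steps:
(-3144304 - 2420222)*(1635598 + 4267803) = -5564526*5903401 = -32849628352926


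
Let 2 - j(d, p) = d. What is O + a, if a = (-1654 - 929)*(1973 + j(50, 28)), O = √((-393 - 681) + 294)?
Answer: -4972275 + 2*I*√195 ≈ -4.9723e+6 + 27.928*I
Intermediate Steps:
j(d, p) = 2 - d
O = 2*I*√195 (O = √(-1074 + 294) = √(-780) = 2*I*√195 ≈ 27.928*I)
a = -4972275 (a = (-1654 - 929)*(1973 + (2 - 1*50)) = -2583*(1973 + (2 - 50)) = -2583*(1973 - 48) = -2583*1925 = -4972275)
O + a = 2*I*√195 - 4972275 = -4972275 + 2*I*√195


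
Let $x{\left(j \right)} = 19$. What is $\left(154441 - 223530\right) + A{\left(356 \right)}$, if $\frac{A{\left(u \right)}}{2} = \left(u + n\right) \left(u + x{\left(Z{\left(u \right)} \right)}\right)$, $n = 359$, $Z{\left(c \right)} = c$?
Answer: $467161$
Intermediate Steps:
$A{\left(u \right)} = 2 \left(19 + u\right) \left(359 + u\right)$ ($A{\left(u \right)} = 2 \left(u + 359\right) \left(u + 19\right) = 2 \left(359 + u\right) \left(19 + u\right) = 2 \left(19 + u\right) \left(359 + u\right)$)
$\left(154441 - 223530\right) + A{\left(356 \right)} = \left(154441 - 223530\right) + \left(13642 + 2 \cdot 356^{2} + 756 \cdot 356\right) = -69089 + \left(13642 + 2 \cdot 126736 + 269136\right) = -69089 + \left(13642 + 253472 + 269136\right) = -69089 + 536250 = 467161$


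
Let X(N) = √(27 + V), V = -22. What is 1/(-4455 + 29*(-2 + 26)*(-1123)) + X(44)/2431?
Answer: 1/4221357 + √5/2431 ≈ 0.00092005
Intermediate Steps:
X(N) = √5 (X(N) = √(27 - 22) = √5)
1/(-4455 + 29*(-2 + 26)*(-1123)) + X(44)/2431 = 1/(-4455 + 29*(-2 + 26)*(-1123)) + √5/2431 = -1/1123/(-4455 + 29*24) + √5*(1/2431) = -1/1123/(-4455 + 696) + √5/2431 = -1/1123/(-3759) + √5/2431 = -1/3759*(-1/1123) + √5/2431 = 1/4221357 + √5/2431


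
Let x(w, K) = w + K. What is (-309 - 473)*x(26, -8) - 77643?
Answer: -91719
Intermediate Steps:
x(w, K) = K + w
(-309 - 473)*x(26, -8) - 77643 = (-309 - 473)*(-8 + 26) - 77643 = -782*18 - 77643 = -14076 - 77643 = -91719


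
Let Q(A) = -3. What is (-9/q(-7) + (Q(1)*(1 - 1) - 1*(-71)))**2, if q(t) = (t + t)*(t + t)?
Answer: 193404649/38416 ≈ 5034.5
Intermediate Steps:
q(t) = 4*t**2 (q(t) = (2*t)*(2*t) = 4*t**2)
(-9/q(-7) + (Q(1)*(1 - 1) - 1*(-71)))**2 = (-9/(4*(-7)**2) + (-3*(1 - 1) - 1*(-71)))**2 = (-9/(4*49) + (-3*0 + 71))**2 = (-9/196 + (0 + 71))**2 = (-9*1/196 + 71)**2 = (-9/196 + 71)**2 = (13907/196)**2 = 193404649/38416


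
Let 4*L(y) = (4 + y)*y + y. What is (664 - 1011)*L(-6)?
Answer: -1041/2 ≈ -520.50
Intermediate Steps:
L(y) = y/4 + y*(4 + y)/4 (L(y) = ((4 + y)*y + y)/4 = (y*(4 + y) + y)/4 = (y + y*(4 + y))/4 = y/4 + y*(4 + y)/4)
(664 - 1011)*L(-6) = (664 - 1011)*((1/4)*(-6)*(5 - 6)) = -347*(-6)*(-1)/4 = -347*3/2 = -1041/2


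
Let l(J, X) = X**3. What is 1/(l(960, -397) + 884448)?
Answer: -1/61686325 ≈ -1.6211e-8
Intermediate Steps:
1/(l(960, -397) + 884448) = 1/((-397)**3 + 884448) = 1/(-62570773 + 884448) = 1/(-61686325) = -1/61686325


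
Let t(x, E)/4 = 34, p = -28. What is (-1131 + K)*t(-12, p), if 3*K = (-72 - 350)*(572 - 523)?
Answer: -3273656/3 ≈ -1.0912e+6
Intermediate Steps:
K = -20678/3 (K = ((-72 - 350)*(572 - 523))/3 = (-422*49)/3 = (⅓)*(-20678) = -20678/3 ≈ -6892.7)
t(x, E) = 136 (t(x, E) = 4*34 = 136)
(-1131 + K)*t(-12, p) = (-1131 - 20678/3)*136 = -24071/3*136 = -3273656/3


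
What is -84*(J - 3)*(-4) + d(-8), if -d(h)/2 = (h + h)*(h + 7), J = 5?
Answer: 640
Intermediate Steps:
d(h) = -4*h*(7 + h) (d(h) = -2*(h + h)*(h + 7) = -2*2*h*(7 + h) = -4*h*(7 + h))
-84*(J - 3)*(-4) + d(-8) = -84*(5 - 3)*(-4) - 4*(-8)*(7 - 8) = -168*(-4) - 4*(-8)*(-1) = -84*(-8) - 32 = 672 - 32 = 640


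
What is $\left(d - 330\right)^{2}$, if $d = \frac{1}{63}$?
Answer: $\frac{432182521}{3969} \approx 1.0889 \cdot 10^{5}$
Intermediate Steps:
$d = \frac{1}{63} \approx 0.015873$
$\left(d - 330\right)^{2} = \left(\frac{1}{63} - 330\right)^{2} = \left(- \frac{20789}{63}\right)^{2} = \frac{432182521}{3969}$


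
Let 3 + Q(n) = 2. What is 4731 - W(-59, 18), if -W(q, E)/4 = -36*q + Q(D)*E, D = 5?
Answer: 13155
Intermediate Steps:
Q(n) = -1 (Q(n) = -3 + 2 = -1)
W(q, E) = 4*E + 144*q (W(q, E) = -4*(-36*q - E) = -4*(-E - 36*q) = 4*E + 144*q)
4731 - W(-59, 18) = 4731 - (4*18 + 144*(-59)) = 4731 - (72 - 8496) = 4731 - 1*(-8424) = 4731 + 8424 = 13155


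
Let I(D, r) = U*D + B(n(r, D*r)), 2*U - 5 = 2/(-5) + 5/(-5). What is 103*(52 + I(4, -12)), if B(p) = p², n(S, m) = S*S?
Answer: 10709528/5 ≈ 2.1419e+6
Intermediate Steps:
n(S, m) = S²
U = 9/5 (U = 5/2 + (2/(-5) + 5/(-5))/2 = 5/2 + (2*(-⅕) + 5*(-⅕))/2 = 5/2 + (-⅖ - 1)/2 = 5/2 + (½)*(-7/5) = 5/2 - 7/10 = 9/5 ≈ 1.8000)
I(D, r) = r⁴ + 9*D/5 (I(D, r) = 9*D/5 + (r²)² = 9*D/5 + r⁴ = r⁴ + 9*D/5)
103*(52 + I(4, -12)) = 103*(52 + ((-12)⁴ + (9/5)*4)) = 103*(52 + (20736 + 36/5)) = 103*(52 + 103716/5) = 103*(103976/5) = 10709528/5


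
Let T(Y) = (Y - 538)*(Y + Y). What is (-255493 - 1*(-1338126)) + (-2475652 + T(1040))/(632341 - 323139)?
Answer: 167375428687/154601 ≈ 1.0826e+6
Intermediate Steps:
T(Y) = 2*Y*(-538 + Y) (T(Y) = (-538 + Y)*(2*Y) = 2*Y*(-538 + Y))
(-255493 - 1*(-1338126)) + (-2475652 + T(1040))/(632341 - 323139) = (-255493 - 1*(-1338126)) + (-2475652 + 2*1040*(-538 + 1040))/(632341 - 323139) = (-255493 + 1338126) + (-2475652 + 2*1040*502)/309202 = 1082633 + (-2475652 + 1044160)*(1/309202) = 1082633 - 1431492*1/309202 = 1082633 - 715746/154601 = 167375428687/154601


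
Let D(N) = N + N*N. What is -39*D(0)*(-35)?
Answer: 0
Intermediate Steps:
D(N) = N + N²
-39*D(0)*(-35) = -0*(1 + 0)*(-35) = -0*(-35) = -39*0*(-35) = 0*(-35) = 0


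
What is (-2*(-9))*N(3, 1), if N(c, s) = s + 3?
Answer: 72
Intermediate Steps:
N(c, s) = 3 + s
(-2*(-9))*N(3, 1) = (-2*(-9))*(3 + 1) = 18*4 = 72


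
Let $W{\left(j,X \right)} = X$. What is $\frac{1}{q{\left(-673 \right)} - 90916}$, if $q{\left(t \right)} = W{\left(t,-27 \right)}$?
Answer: $- \frac{1}{90943} \approx -1.0996 \cdot 10^{-5}$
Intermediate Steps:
$q{\left(t \right)} = -27$
$\frac{1}{q{\left(-673 \right)} - 90916} = \frac{1}{-27 - 90916} = \frac{1}{-90943} = - \frac{1}{90943}$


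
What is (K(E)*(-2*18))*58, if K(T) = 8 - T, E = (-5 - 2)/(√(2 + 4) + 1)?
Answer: -68904/5 - 14616*√6/5 ≈ -20941.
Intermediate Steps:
E = -7/(1 + √6) (E = -7/(√6 + 1) = -7/(1 + √6) ≈ -2.0293)
(K(E)*(-2*18))*58 = ((8 - (7/5 - 7*√6/5))*(-2*18))*58 = ((8 + (-7/5 + 7*√6/5))*(-36))*58 = ((33/5 + 7*√6/5)*(-36))*58 = (-1188/5 - 252*√6/5)*58 = -68904/5 - 14616*√6/5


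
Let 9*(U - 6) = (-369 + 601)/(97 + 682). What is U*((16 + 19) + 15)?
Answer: 2114900/7011 ≈ 301.65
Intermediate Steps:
U = 42298/7011 (U = 6 + ((-369 + 601)/(97 + 682))/9 = 6 + (232/779)/9 = 6 + (232*(1/779))/9 = 6 + (⅑)*(232/779) = 6 + 232/7011 = 42298/7011 ≈ 6.0331)
U*((16 + 19) + 15) = 42298*((16 + 19) + 15)/7011 = 42298*(35 + 15)/7011 = (42298/7011)*50 = 2114900/7011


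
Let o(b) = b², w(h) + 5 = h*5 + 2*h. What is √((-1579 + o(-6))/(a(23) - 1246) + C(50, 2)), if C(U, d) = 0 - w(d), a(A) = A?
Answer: 26*I*√17122/1223 ≈ 2.7818*I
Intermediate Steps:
w(h) = -5 + 7*h (w(h) = -5 + (h*5 + 2*h) = -5 + (5*h + 2*h) = -5 + 7*h)
C(U, d) = 5 - 7*d (C(U, d) = 0 - (-5 + 7*d) = 0 + (5 - 7*d) = 5 - 7*d)
√((-1579 + o(-6))/(a(23) - 1246) + C(50, 2)) = √((-1579 + (-6)²)/(23 - 1246) + (5 - 7*2)) = √((-1579 + 36)/(-1223) + (5 - 14)) = √(-1543*(-1/1223) - 9) = √(1543/1223 - 9) = √(-9464/1223) = 26*I*√17122/1223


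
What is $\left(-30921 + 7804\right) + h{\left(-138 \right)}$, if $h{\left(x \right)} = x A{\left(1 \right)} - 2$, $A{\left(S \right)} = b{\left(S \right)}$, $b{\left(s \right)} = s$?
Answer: $-23257$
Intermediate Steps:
$A{\left(S \right)} = S$
$h{\left(x \right)} = -2 + x$ ($h{\left(x \right)} = x 1 - 2 = x - 2 = -2 + x$)
$\left(-30921 + 7804\right) + h{\left(-138 \right)} = \left(-30921 + 7804\right) - 140 = -23117 - 140 = -23257$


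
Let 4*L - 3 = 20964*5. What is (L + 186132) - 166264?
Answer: 184295/4 ≈ 46074.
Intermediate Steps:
L = 104823/4 (L = 3/4 + (20964*5)/4 = 3/4 + (1/4)*104820 = 3/4 + 26205 = 104823/4 ≈ 26206.)
(L + 186132) - 166264 = (104823/4 + 186132) - 166264 = 849351/4 - 166264 = 184295/4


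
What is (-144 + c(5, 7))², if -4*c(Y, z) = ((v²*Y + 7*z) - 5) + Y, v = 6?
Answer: 648025/16 ≈ 40502.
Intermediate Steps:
c(Y, z) = 5/4 - 37*Y/4 - 7*z/4 (c(Y, z) = -(((6²*Y + 7*z) - 5) + Y)/4 = -(((36*Y + 7*z) - 5) + Y)/4 = -(((7*z + 36*Y) - 5) + Y)/4 = -((-5 + 7*z + 36*Y) + Y)/4 = -(-5 + 7*z + 37*Y)/4 = 5/4 - 37*Y/4 - 7*z/4)
(-144 + c(5, 7))² = (-144 + (5/4 - 37/4*5 - 7/4*7))² = (-144 + (5/4 - 185/4 - 49/4))² = (-144 - 229/4)² = (-805/4)² = 648025/16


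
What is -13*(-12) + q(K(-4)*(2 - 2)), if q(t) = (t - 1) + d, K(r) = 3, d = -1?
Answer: 154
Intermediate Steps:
q(t) = -2 + t (q(t) = (t - 1) - 1 = (-1 + t) - 1 = -2 + t)
-13*(-12) + q(K(-4)*(2 - 2)) = -13*(-12) + (-2 + 3*(2 - 2)) = 156 + (-2 + 3*0) = 156 + (-2 + 0) = 156 - 2 = 154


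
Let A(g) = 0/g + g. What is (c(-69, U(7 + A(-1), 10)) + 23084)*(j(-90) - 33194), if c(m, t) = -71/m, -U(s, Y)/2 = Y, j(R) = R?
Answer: -53016985228/69 ≈ -7.6836e+8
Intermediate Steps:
A(g) = g (A(g) = 0 + g = g)
U(s, Y) = -2*Y
(c(-69, U(7 + A(-1), 10)) + 23084)*(j(-90) - 33194) = (-71/(-69) + 23084)*(-90 - 33194) = (-71*(-1/69) + 23084)*(-33284) = (71/69 + 23084)*(-33284) = (1592867/69)*(-33284) = -53016985228/69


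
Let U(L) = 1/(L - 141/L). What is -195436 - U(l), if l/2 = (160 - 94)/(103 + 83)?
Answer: -26387181730/135017 ≈ -1.9544e+5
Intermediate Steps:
l = 22/31 (l = 2*((160 - 94)/(103 + 83)) = 2*(66/186) = 2*(66*(1/186)) = 2*(11/31) = 22/31 ≈ 0.70968)
-195436 - U(l) = -195436 - 22/(31*(-141 + (22/31)**2)) = -195436 - 22/(31*(-141 + 484/961)) = -195436 - 22/(31*(-135017/961)) = -195436 - 22*(-961)/(31*135017) = -195436 - 1*(-682/135017) = -195436 + 682/135017 = -26387181730/135017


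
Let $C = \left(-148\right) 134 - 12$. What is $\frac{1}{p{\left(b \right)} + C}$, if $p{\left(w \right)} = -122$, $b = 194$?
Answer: $- \frac{1}{19966} \approx -5.0085 \cdot 10^{-5}$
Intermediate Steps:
$C = -19844$ ($C = -19832 - 12 = -19844$)
$\frac{1}{p{\left(b \right)} + C} = \frac{1}{-122 - 19844} = \frac{1}{-19966} = - \frac{1}{19966}$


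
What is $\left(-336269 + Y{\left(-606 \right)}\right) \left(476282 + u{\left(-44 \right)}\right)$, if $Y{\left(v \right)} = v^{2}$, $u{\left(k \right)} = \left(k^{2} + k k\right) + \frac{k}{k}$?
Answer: $14868959885$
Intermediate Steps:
$u{\left(k \right)} = 1 + 2 k^{2}$ ($u{\left(k \right)} = \left(k^{2} + k^{2}\right) + 1 = 2 k^{2} + 1 = 1 + 2 k^{2}$)
$\left(-336269 + Y{\left(-606 \right)}\right) \left(476282 + u{\left(-44 \right)}\right) = \left(-336269 + \left(-606\right)^{2}\right) \left(476282 + \left(1 + 2 \left(-44\right)^{2}\right)\right) = \left(-336269 + 367236\right) \left(476282 + \left(1 + 2 \cdot 1936\right)\right) = 30967 \left(476282 + \left(1 + 3872\right)\right) = 30967 \left(476282 + 3873\right) = 30967 \cdot 480155 = 14868959885$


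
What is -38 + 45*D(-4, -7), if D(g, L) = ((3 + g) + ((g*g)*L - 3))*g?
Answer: 20842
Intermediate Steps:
D(g, L) = g*(g + L*g**2) (D(g, L) = ((3 + g) + (g**2*L - 3))*g = ((3 + g) + (L*g**2 - 3))*g = ((3 + g) + (-3 + L*g**2))*g = (g + L*g**2)*g = g*(g + L*g**2))
-38 + 45*D(-4, -7) = -38 + 45*((-4)**2*(1 - 7*(-4))) = -38 + 45*(16*(1 + 28)) = -38 + 45*(16*29) = -38 + 45*464 = -38 + 20880 = 20842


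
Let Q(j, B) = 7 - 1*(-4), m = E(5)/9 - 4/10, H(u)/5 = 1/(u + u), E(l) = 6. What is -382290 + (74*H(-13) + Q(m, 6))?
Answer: -4969812/13 ≈ -3.8229e+5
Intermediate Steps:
H(u) = 5/(2*u) (H(u) = 5/(u + u) = 5/((2*u)) = 5*(1/(2*u)) = 5/(2*u))
m = 4/15 (m = 6/9 - 4/10 = 6*(⅑) - 4*⅒ = ⅔ - ⅖ = 4/15 ≈ 0.26667)
Q(j, B) = 11 (Q(j, B) = 7 + 4 = 11)
-382290 + (74*H(-13) + Q(m, 6)) = -382290 + (74*((5/2)/(-13)) + 11) = -382290 + (74*((5/2)*(-1/13)) + 11) = -382290 + (74*(-5/26) + 11) = -382290 + (-185/13 + 11) = -382290 - 42/13 = -4969812/13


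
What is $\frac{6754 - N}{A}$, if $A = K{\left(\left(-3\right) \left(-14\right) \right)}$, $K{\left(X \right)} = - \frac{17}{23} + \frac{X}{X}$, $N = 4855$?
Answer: $\frac{14559}{2} \approx 7279.5$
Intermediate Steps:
$K{\left(X \right)} = \frac{6}{23}$ ($K{\left(X \right)} = \left(-17\right) \frac{1}{23} + 1 = - \frac{17}{23} + 1 = \frac{6}{23}$)
$A = \frac{6}{23} \approx 0.26087$
$\frac{6754 - N}{A} = \frac{6754 - 4855}{\frac{6}{23}} = \left(6754 - 4855\right) \frac{23}{6} = 1899 \cdot \frac{23}{6} = \frac{14559}{2}$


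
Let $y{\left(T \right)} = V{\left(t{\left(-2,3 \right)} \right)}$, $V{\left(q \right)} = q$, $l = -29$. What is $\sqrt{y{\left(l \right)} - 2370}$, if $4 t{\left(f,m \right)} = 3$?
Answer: $\frac{27 i \sqrt{13}}{2} \approx 48.675 i$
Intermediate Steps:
$t{\left(f,m \right)} = \frac{3}{4}$ ($t{\left(f,m \right)} = \frac{1}{4} \cdot 3 = \frac{3}{4}$)
$y{\left(T \right)} = \frac{3}{4}$
$\sqrt{y{\left(l \right)} - 2370} = \sqrt{\frac{3}{4} - 2370} = \sqrt{- \frac{9477}{4}} = \frac{27 i \sqrt{13}}{2}$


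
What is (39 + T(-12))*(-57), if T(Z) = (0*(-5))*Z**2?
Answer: -2223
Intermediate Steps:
T(Z) = 0 (T(Z) = 0*Z**2 = 0)
(39 + T(-12))*(-57) = (39 + 0)*(-57) = 39*(-57) = -2223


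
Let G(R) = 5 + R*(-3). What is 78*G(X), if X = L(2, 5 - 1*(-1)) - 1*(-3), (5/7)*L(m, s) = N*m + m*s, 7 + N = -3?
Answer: 11544/5 ≈ 2308.8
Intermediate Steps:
N = -10 (N = -7 - 3 = -10)
L(m, s) = -14*m + 7*m*s/5 (L(m, s) = 7*(-10*m + m*s)/5 = -14*m + 7*m*s/5)
X = -41/5 (X = (7/5)*2*(-10 + (5 - 1*(-1))) - 1*(-3) = (7/5)*2*(-10 + (5 + 1)) + 3 = (7/5)*2*(-10 + 6) + 3 = (7/5)*2*(-4) + 3 = -56/5 + 3 = -41/5 ≈ -8.2000)
G(R) = 5 - 3*R
78*G(X) = 78*(5 - 3*(-41/5)) = 78*(5 + 123/5) = 78*(148/5) = 11544/5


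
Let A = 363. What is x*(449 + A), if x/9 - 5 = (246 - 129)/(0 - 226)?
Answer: 3701502/113 ≈ 32757.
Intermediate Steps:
x = 9117/226 (x = 45 + 9*((246 - 129)/(0 - 226)) = 45 + 9*(117/(-226)) = 45 + 9*(117*(-1/226)) = 45 + 9*(-117/226) = 45 - 1053/226 = 9117/226 ≈ 40.341)
x*(449 + A) = 9117*(449 + 363)/226 = (9117/226)*812 = 3701502/113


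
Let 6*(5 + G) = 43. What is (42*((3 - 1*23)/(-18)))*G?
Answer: 910/9 ≈ 101.11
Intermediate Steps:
G = 13/6 (G = -5 + (1/6)*43 = -5 + 43/6 = 13/6 ≈ 2.1667)
(42*((3 - 1*23)/(-18)))*G = (42*((3 - 1*23)/(-18)))*(13/6) = (42*((3 - 23)*(-1/18)))*(13/6) = (42*(-20*(-1/18)))*(13/6) = (42*(10/9))*(13/6) = (140/3)*(13/6) = 910/9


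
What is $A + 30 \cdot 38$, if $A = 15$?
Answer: $1155$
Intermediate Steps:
$A + 30 \cdot 38 = 15 + 30 \cdot 38 = 15 + 1140 = 1155$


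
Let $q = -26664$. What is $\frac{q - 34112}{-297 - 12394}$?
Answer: $\frac{60776}{12691} \approx 4.7889$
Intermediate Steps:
$\frac{q - 34112}{-297 - 12394} = \frac{-26664 - 34112}{-297 - 12394} = - \frac{60776}{-12691} = \left(-60776\right) \left(- \frac{1}{12691}\right) = \frac{60776}{12691}$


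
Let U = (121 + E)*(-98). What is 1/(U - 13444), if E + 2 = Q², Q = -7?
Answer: -1/29908 ≈ -3.3436e-5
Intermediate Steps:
E = 47 (E = -2 + (-7)² = -2 + 49 = 47)
U = -16464 (U = (121 + 47)*(-98) = 168*(-98) = -16464)
1/(U - 13444) = 1/(-16464 - 13444) = 1/(-29908) = -1/29908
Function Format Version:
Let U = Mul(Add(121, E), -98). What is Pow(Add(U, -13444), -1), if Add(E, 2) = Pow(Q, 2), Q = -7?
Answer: Rational(-1, 29908) ≈ -3.3436e-5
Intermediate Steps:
E = 47 (E = Add(-2, Pow(-7, 2)) = Add(-2, 49) = 47)
U = -16464 (U = Mul(Add(121, 47), -98) = Mul(168, -98) = -16464)
Pow(Add(U, -13444), -1) = Pow(Add(-16464, -13444), -1) = Pow(-29908, -1) = Rational(-1, 29908)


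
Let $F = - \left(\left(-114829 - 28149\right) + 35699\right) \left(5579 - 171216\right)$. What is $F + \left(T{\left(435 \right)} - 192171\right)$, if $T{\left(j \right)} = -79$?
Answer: $-17769563973$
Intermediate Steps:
$F = -17769371723$ ($F = - \left(\left(-114829 - 28149\right) + 35699\right) \left(-165637\right) = - \left(-142978 + 35699\right) \left(-165637\right) = - \left(-107279\right) \left(-165637\right) = \left(-1\right) 17769371723 = -17769371723$)
$F + \left(T{\left(435 \right)} - 192171\right) = -17769371723 - 192250 = -17769563973$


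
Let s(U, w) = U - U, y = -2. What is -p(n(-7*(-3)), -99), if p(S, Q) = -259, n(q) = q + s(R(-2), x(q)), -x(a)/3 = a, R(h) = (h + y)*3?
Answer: 259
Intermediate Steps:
R(h) = -6 + 3*h (R(h) = (h - 2)*3 = (-2 + h)*3 = -6 + 3*h)
x(a) = -3*a
s(U, w) = 0
n(q) = q (n(q) = q + 0 = q)
-p(n(-7*(-3)), -99) = -1*(-259) = 259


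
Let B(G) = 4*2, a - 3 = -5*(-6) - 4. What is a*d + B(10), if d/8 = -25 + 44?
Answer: 4416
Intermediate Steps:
a = 29 (a = 3 + (-5*(-6) - 4) = 3 + (30 - 4) = 3 + 26 = 29)
B(G) = 8
d = 152 (d = 8*(-25 + 44) = 8*19 = 152)
a*d + B(10) = 29*152 + 8 = 4408 + 8 = 4416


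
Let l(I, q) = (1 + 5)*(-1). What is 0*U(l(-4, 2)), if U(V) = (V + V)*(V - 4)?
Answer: 0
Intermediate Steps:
l(I, q) = -6 (l(I, q) = 6*(-1) = -6)
U(V) = 2*V*(-4 + V) (U(V) = (2*V)*(-4 + V) = 2*V*(-4 + V))
0*U(l(-4, 2)) = 0*(2*(-6)*(-4 - 6)) = 0*(2*(-6)*(-10)) = 0*120 = 0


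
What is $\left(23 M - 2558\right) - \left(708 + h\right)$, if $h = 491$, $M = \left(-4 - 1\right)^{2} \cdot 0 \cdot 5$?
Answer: $-3757$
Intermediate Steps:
$M = 0$ ($M = \left(-5\right)^{2} \cdot 0 \cdot 5 = 25 \cdot 0 \cdot 5 = 0 \cdot 5 = 0$)
$\left(23 M - 2558\right) - \left(708 + h\right) = \left(23 \cdot 0 - 2558\right) - 1199 = \left(0 - 2558\right) - 1199 = -2558 - 1199 = -3757$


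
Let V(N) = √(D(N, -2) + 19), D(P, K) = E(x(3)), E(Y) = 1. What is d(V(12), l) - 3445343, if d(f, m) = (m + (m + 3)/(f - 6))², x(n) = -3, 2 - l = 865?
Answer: -6190843/2 - 232415*√5/2 ≈ -3.3553e+6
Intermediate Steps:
l = -863 (l = 2 - 1*865 = 2 - 865 = -863)
D(P, K) = 1
V(N) = 2*√5 (V(N) = √(1 + 19) = √20 = 2*√5)
d(f, m) = (m + (3 + m)/(-6 + f))²
d(V(12), l) - 3445343 = (3 - 5*(-863) + (2*√5)*(-863))²/(-6 + 2*√5)² - 3445343 = (3 + 4315 - 1726*√5)²/(-6 + 2*√5)² - 3445343 = (4318 - 1726*√5)²/(-6 + 2*√5)² - 3445343 = -3445343 + (4318 - 1726*√5)²/(-6 + 2*√5)²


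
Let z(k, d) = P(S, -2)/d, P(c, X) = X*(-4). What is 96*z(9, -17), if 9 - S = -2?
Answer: -768/17 ≈ -45.176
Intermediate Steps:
S = 11 (S = 9 - 1*(-2) = 9 + 2 = 11)
P(c, X) = -4*X
z(k, d) = 8/d (z(k, d) = (-4*(-2))/d = 8/d)
96*z(9, -17) = 96*(8/(-17)) = 96*(8*(-1/17)) = 96*(-8/17) = -768/17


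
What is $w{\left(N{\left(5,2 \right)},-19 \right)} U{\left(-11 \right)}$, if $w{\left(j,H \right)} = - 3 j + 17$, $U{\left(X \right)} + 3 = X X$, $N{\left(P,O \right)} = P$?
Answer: $236$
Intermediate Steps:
$U{\left(X \right)} = -3 + X^{2}$ ($U{\left(X \right)} = -3 + X X = -3 + X^{2}$)
$w{\left(j,H \right)} = 17 - 3 j$
$w{\left(N{\left(5,2 \right)},-19 \right)} U{\left(-11 \right)} = \left(17 - 15\right) \left(-3 + \left(-11\right)^{2}\right) = \left(17 - 15\right) \left(-3 + 121\right) = 2 \cdot 118 = 236$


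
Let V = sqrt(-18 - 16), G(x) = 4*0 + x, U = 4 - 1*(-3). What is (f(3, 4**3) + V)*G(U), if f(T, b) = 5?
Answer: 35 + 7*I*sqrt(34) ≈ 35.0 + 40.817*I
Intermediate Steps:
U = 7 (U = 4 + 3 = 7)
G(x) = x (G(x) = 0 + x = x)
V = I*sqrt(34) (V = sqrt(-34) = I*sqrt(34) ≈ 5.8309*I)
(f(3, 4**3) + V)*G(U) = (5 + I*sqrt(34))*7 = 35 + 7*I*sqrt(34)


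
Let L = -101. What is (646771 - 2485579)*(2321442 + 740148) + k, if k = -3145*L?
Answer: -5629675867075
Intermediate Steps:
k = 317645 (k = -3145*(-101) = 317645)
(646771 - 2485579)*(2321442 + 740148) + k = (646771 - 2485579)*(2321442 + 740148) + 317645 = -1838808*3061590 + 317645 = -5629676184720 + 317645 = -5629675867075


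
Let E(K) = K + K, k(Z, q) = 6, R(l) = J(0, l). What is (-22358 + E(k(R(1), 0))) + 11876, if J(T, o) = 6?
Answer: -10470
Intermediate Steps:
R(l) = 6
E(K) = 2*K
(-22358 + E(k(R(1), 0))) + 11876 = (-22358 + 2*6) + 11876 = (-22358 + 12) + 11876 = -22346 + 11876 = -10470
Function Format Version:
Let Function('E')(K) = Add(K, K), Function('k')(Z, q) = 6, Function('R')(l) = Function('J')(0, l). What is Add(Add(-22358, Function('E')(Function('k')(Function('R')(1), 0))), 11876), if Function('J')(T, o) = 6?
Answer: -10470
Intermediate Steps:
Function('R')(l) = 6
Function('E')(K) = Mul(2, K)
Add(Add(-22358, Function('E')(Function('k')(Function('R')(1), 0))), 11876) = Add(Add(-22358, Mul(2, 6)), 11876) = Add(Add(-22358, 12), 11876) = Add(-22346, 11876) = -10470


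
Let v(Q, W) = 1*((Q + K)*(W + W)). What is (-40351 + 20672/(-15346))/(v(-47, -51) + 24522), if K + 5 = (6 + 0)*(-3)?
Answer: -103207853/80980842 ≈ -1.2745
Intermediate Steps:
K = -23 (K = -5 + (6 + 0)*(-3) = -5 + 6*(-3) = -5 - 18 = -23)
v(Q, W) = 2*W*(-23 + Q) (v(Q, W) = 1*((Q - 23)*(W + W)) = 1*((-23 + Q)*(2*W)) = 1*(2*W*(-23 + Q)) = 2*W*(-23 + Q))
(-40351 + 20672/(-15346))/(v(-47, -51) + 24522) = (-40351 + 20672/(-15346))/(2*(-51)*(-23 - 47) + 24522) = (-40351 + 20672*(-1/15346))/(2*(-51)*(-70) + 24522) = (-40351 - 10336/7673)/(7140 + 24522) = -309623559/7673/31662 = -309623559/7673*1/31662 = -103207853/80980842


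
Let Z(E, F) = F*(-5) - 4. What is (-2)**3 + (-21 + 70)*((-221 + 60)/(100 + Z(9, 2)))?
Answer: -8577/86 ≈ -99.733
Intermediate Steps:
Z(E, F) = -4 - 5*F (Z(E, F) = -5*F - 4 = -4 - 5*F)
(-2)**3 + (-21 + 70)*((-221 + 60)/(100 + Z(9, 2))) = (-2)**3 + (-21 + 70)*((-221 + 60)/(100 + (-4 - 5*2))) = -8 + 49*(-161/(100 + (-4 - 10))) = -8 + 49*(-161/(100 - 14)) = -8 + 49*(-161/86) = -8 - 7889/86 = -8577/86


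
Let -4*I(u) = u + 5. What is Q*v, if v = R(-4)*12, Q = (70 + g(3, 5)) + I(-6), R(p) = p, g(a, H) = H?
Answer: -3612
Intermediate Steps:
I(u) = -5/4 - u/4 (I(u) = -(u + 5)/4 = -(5 + u)/4 = -5/4 - u/4)
Q = 301/4 (Q = (70 + 5) + (-5/4 - ¼*(-6)) = 75 + (-5/4 + 3/2) = 75 + ¼ = 301/4 ≈ 75.250)
v = -48 (v = -4*12 = -48)
Q*v = (301/4)*(-48) = -3612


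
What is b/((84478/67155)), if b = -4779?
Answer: -320933745/84478 ≈ -3799.0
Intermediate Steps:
b/((84478/67155)) = -4779/(84478/67155) = -4779/(84478*(1/67155)) = -4779/84478/67155 = -4779*67155/84478 = -320933745/84478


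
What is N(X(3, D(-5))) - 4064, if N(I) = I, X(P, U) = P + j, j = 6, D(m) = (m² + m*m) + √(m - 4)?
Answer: -4055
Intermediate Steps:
D(m) = √(-4 + m) + 2*m² (D(m) = (m² + m²) + √(-4 + m) = 2*m² + √(-4 + m) = √(-4 + m) + 2*m²)
X(P, U) = 6 + P (X(P, U) = P + 6 = 6 + P)
N(X(3, D(-5))) - 4064 = (6 + 3) - 4064 = 9 - 4064 = -4055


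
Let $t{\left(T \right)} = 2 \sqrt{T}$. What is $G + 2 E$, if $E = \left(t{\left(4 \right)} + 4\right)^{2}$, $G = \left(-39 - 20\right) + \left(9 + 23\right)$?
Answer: $101$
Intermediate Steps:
$G = -27$ ($G = -59 + 32 = -27$)
$E = 64$ ($E = \left(2 \sqrt{4} + 4\right)^{2} = \left(2 \cdot 2 + 4\right)^{2} = \left(4 + 4\right)^{2} = 8^{2} = 64$)
$G + 2 E = -27 + 2 \cdot 64 = -27 + 128 = 101$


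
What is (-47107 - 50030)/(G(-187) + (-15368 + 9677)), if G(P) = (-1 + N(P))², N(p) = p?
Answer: -97137/29653 ≈ -3.2758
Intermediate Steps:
G(P) = (-1 + P)²
(-47107 - 50030)/(G(-187) + (-15368 + 9677)) = (-47107 - 50030)/((-1 - 187)² + (-15368 + 9677)) = -97137/((-188)² - 5691) = -97137/(35344 - 5691) = -97137/29653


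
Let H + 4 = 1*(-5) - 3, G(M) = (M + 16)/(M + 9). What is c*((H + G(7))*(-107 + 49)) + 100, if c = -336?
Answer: -205742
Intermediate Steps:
G(M) = (16 + M)/(9 + M)
H = -12 (H = -4 + (1*(-5) - 3) = -4 + (-5 - 3) = -4 - 8 = -12)
c*((H + G(7))*(-107 + 49)) + 100 = -336*(-12 + (16 + 7)/(9 + 7))*(-107 + 49) + 100 = -336*(-12 + 23/16)*(-58) + 100 = -(-3549)*(-58) + 100 = -336*4901/8 + 100 = -205842 + 100 = -205742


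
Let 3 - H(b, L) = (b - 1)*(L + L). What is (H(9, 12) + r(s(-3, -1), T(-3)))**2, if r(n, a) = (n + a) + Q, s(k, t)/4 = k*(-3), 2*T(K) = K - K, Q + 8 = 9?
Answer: 23104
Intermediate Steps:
Q = 1 (Q = -8 + 9 = 1)
T(K) = 0 (T(K) = (K - K)/2 = (1/2)*0 = 0)
s(k, t) = -12*k (s(k, t) = 4*(k*(-3)) = 4*(-3*k) = -12*k)
r(n, a) = 1 + a + n (r(n, a) = (n + a) + 1 = (a + n) + 1 = 1 + a + n)
H(b, L) = 3 - 2*L*(-1 + b) (H(b, L) = 3 - (b - 1)*(L + L) = 3 - (-1 + b)*2*L = 3 - 2*L*(-1 + b))
(H(9, 12) + r(s(-3, -1), T(-3)))**2 = ((3 + 2*12 - 2*12*9) + (1 + 0 - 12*(-3)))**2 = ((3 + 24 - 216) + (1 + 0 + 36))**2 = (-189 + 37)**2 = (-152)**2 = 23104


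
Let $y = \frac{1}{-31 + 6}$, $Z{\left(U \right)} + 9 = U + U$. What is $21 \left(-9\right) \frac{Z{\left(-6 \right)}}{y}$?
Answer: $-99225$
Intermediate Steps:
$Z{\left(U \right)} = -9 + 2 U$ ($Z{\left(U \right)} = -9 + \left(U + U\right) = -9 + 2 U$)
$y = - \frac{1}{25}$ ($y = \frac{1}{-25} = - \frac{1}{25} \approx -0.04$)
$21 \left(-9\right) \frac{Z{\left(-6 \right)}}{y} = 21 \left(-9\right) \frac{-9 + 2 \left(-6\right)}{- \frac{1}{25}} = - 189 \left(-9 - 12\right) \left(-25\right) = - 189 \left(\left(-21\right) \left(-25\right)\right) = \left(-189\right) 525 = -99225$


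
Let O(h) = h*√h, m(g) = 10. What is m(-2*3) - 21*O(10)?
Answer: 10 - 210*√10 ≈ -654.08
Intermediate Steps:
O(h) = h^(3/2)
m(-2*3) - 21*O(10) = 10 - 210*√10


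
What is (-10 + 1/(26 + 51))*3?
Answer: -2307/77 ≈ -29.961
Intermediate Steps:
(-10 + 1/(26 + 51))*3 = (-10 + 1/77)*3 = -769/77*3 = -2307/77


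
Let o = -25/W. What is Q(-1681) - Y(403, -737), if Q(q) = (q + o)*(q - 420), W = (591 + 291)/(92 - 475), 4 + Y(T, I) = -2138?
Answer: 3096803011/882 ≈ 3.5111e+6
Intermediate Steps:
Y(T, I) = -2142 (Y(T, I) = -4 - 2138 = -2142)
W = -882/383 (W = 882/(-383) = 882*(-1/383) = -882/383 ≈ -2.3029)
o = 9575/882 (o = -25/(-882/383) = -25*(-383/882) = 9575/882 ≈ 10.856)
Q(q) = (-420 + q)*(9575/882 + q) (Q(q) = (q + 9575/882)*(q - 420) = (9575/882 + q)*(-420 + q) = (-420 + q)*(9575/882 + q))
Q(-1681) - Y(403, -737) = (-95750/21 + (-1681)**2 - 360865/882*(-1681)) - 1*(-2142) = (-95750/21 + 2825761 + 606614065/882) + 2142 = 3094913767/882 + 2142 = 3096803011/882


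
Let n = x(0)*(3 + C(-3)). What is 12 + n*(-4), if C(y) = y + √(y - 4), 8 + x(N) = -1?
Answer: 12 + 36*I*√7 ≈ 12.0 + 95.247*I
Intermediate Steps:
x(N) = -9 (x(N) = -8 - 1 = -9)
C(y) = y + √(-4 + y)
n = -9*I*√7 (n = -9*(3 + (-3 + √(-4 - 3))) = -9*(3 + (-3 + √(-7))) = -9*(3 + (-3 + I*√7)) = -9*I*√7 ≈ -23.812*I)
12 + n*(-4) = 12 - 9*I*√7*(-4) = 12 + 36*I*√7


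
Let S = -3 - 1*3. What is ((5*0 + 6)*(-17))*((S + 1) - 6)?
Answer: 1122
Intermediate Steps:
S = -6 (S = -3 - 3 = -6)
((5*0 + 6)*(-17))*((S + 1) - 6) = ((5*0 + 6)*(-17))*((-6 + 1) - 6) = ((0 + 6)*(-17))*(-5 - 6) = (6*(-17))*(-11) = -102*(-11) = 1122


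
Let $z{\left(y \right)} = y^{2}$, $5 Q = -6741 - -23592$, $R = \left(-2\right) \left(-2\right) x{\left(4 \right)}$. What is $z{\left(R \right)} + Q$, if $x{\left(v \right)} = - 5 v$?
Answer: $\frac{48851}{5} \approx 9770.2$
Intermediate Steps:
$R = -80$ ($R = \left(-2\right) \left(-2\right) \left(\left(-5\right) 4\right) = 4 \left(-20\right) = -80$)
$Q = \frac{16851}{5}$ ($Q = \frac{-6741 - -23592}{5} = \frac{-6741 + 23592}{5} = \frac{1}{5} \cdot 16851 = \frac{16851}{5} \approx 3370.2$)
$z{\left(R \right)} + Q = \left(-80\right)^{2} + \frac{16851}{5} = 6400 + \frac{16851}{5} = \frac{48851}{5}$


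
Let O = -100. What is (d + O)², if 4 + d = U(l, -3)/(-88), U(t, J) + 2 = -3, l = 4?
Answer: 83667609/7744 ≈ 10804.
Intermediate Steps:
U(t, J) = -5 (U(t, J) = -2 - 3 = -5)
d = -347/88 (d = -4 - 5/(-88) = -4 - 5*(-1/88) = -4 + 5/88 = -347/88 ≈ -3.9432)
(d + O)² = (-347/88 - 100)² = (-9147/88)² = 83667609/7744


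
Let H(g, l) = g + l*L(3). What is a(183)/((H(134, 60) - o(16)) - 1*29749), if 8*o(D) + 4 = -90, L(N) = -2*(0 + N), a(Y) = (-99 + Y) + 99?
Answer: -244/39951 ≈ -0.0061075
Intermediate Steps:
a(Y) = Y
L(N) = -2*N
H(g, l) = g - 6*l (H(g, l) = g + l*(-2*3) = g + l*(-6) = g - 6*l)
o(D) = -47/4 (o(D) = -½ + (⅛)*(-90) = -½ - 45/4 = -47/4)
a(183)/((H(134, 60) - o(16)) - 1*29749) = 183/(((134 - 6*60) - 1*(-47/4)) - 1*29749) = 183/(((134 - 360) + 47/4) - 29749) = 183/((-226 + 47/4) - 29749) = 183/(-857/4 - 29749) = 183/(-119853/4) = 183*(-4/119853) = -244/39951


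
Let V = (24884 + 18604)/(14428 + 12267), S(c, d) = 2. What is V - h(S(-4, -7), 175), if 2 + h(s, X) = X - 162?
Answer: -250157/26695 ≈ -9.3709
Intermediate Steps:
h(s, X) = -164 + X (h(s, X) = -2 + (X - 162) = -2 + (-162 + X) = -164 + X)
V = 43488/26695 ≈ 1.6291
V - h(S(-4, -7), 175) = 43488/26695 - (-164 + 175) = 43488/26695 - 1*11 = 43488/26695 - 11 = -250157/26695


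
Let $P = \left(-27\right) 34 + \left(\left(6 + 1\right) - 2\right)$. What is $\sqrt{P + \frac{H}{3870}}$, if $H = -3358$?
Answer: $\frac{i \sqrt{380191810}}{645} \approx 30.23 i$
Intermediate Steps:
$P = -913$ ($P = -918 + \left(7 - 2\right) = -918 + 5 = -913$)
$\sqrt{P + \frac{H}{3870}} = \sqrt{-913 - \frac{3358}{3870}} = \sqrt{-913 - \frac{1679}{1935}} = \sqrt{- \frac{1768334}{1935}} = \frac{i \sqrt{380191810}}{645}$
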